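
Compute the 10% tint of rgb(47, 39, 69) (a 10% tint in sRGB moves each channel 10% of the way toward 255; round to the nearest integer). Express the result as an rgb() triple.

Per channel, c → c + 0.1(255 − c):
  R: 47 + 20.8 = 67.8 → 68
  G: 39 + 0.1×(255−39) = 39 + 21.6 = 60.6 → 61
  B: 69 + 0.1×(255−69) = 69 + 18.6 = 87.6 → 88

rgb(68, 61, 88)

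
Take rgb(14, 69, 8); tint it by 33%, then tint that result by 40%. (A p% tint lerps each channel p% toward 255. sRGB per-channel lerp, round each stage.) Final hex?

#9eb49c

A 33% tint moves each channel 33% toward 255:
  R: 14 + 0.33×(255−14) = 14 + 79.53 = 93.53 → 94
  G: 69 + 0.33×(255−69) = 69 + 61.38 = 130.38 → 130
  B: 8 + 81.51 = 89.51 → 90
After the tint: rgb(94, 130, 90) = #5e825a.
Lerp each channel 40% toward 255:
  R: 94 + 0.4×(255−94) = 94 + 64.4 = 158.4 → 158
  G: 130 + 0.4×(255−130) = 130 + 50 = 180 → 180
  B: 90 + 0.4×(255−90) = 90 + 66 = 156 → 156
rgb(158, 180, 156) = #9eb49c.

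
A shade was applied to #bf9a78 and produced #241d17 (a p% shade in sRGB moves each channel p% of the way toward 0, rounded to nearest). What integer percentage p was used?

81%

#bf9a78 is rgb(191, 154, 120); #241d17 is rgb(36, 29, 23).
On the R channel (widest range): 36 ≈ 191 + (p/100)(0 − 191), so p ≈ 100×(36 − 191)/(0 − 191) = -15500/-191 = 81.15.
p = 81 reproduces all three channels after rounding.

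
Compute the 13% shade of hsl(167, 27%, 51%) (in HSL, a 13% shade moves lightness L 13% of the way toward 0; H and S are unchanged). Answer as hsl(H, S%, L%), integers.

L moves 13% from 51 toward 0: 51 − 6.63 = 44.37 → 44.
H and S are unchanged.

hsl(167, 27%, 44%)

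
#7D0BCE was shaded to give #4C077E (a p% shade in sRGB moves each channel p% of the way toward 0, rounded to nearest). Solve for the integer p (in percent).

#7D0BCE is rgb(125, 11, 206); #4C077E is rgb(76, 7, 126).
On the B channel (widest range): 126 ≈ 206 + (p/100)(0 − 206), so p ≈ 100×(126 − 206)/(0 − 206) = -8000/-206 = 38.83.
p = 39 reproduces all three channels after rounding.

39%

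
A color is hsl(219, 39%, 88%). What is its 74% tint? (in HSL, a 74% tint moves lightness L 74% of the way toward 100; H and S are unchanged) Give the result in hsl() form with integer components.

L moves 74% from 88 toward 100: 88 + 8.88 = 96.88 → 97.
H and S are unchanged.

hsl(219, 39%, 97%)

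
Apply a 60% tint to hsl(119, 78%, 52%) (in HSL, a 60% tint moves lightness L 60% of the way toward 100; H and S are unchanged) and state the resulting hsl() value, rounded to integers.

hsl(119, 78%, 81%)

L moves 60% from 52 toward 100: 52 + 28.8 = 80.8 → 81.
H and S are unchanged.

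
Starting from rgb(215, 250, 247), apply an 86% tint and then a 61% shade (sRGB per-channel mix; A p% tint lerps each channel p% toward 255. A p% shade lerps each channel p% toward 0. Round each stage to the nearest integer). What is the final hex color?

Lerp each channel 86% toward 255:
  R: 215 + 34.4 = 249.4 → 249
  G: 250 + 4.3 = 254.3 → 254
  B: 247 + 6.88 = 253.88 → 254
After the tint: rgb(249, 254, 254) = #F9FEFE.
A 61% shade moves each channel 61% toward 0:
  R: 249 − 151.89 = 97.11 → 97
  G: 254 − 154.94 = 99.06 → 99
  B: 254 + 0.61×(0−254) = 254 − 154.94 = 99.06 → 99
rgb(97, 99, 99) = #616363.

#616363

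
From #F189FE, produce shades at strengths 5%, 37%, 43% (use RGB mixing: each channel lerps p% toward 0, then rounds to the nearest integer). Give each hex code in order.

#F189FE is rgb(241, 137, 254).
5%: (241 − 12.05 = 228.95→229, 137 − 6.85 = 130.15→130, 254 − 12.7 = 241.3→241) → #E582F1
37%: (241 − 89.17 = 151.83→152, 137 − 50.69 = 86.31→86, 254 − 93.98 = 160.02→160) → #9856A0
43%: (241 − 103.63 = 137.37→137, 137 − 58.91 = 78.09→78, 254 − 109.22 = 144.78→145) → #894E91

#E582F1, #9856A0, #894E91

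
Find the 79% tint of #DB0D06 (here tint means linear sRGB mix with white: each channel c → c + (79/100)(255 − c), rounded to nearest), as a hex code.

#F7CCCB

#DB0D06 is rgb(219, 13, 6).
Per channel, c → c + 0.79(255 − c):
  R: 219 + 28.44 = 247.44 → 247
  G: 13 + 191.18 = 204.18 → 204
  B: 6 + 0.79×(255−6) = 6 + 196.71 = 202.71 → 203
rgb(247, 204, 203) = #F7CCCB.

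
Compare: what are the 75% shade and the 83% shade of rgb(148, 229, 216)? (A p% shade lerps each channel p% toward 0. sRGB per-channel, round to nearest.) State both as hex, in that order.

75% shade:
  R: 148 − 111 = 37 → 37
  G: 229 + 0.75×(0−229) = 229 − 171.75 = 57.25 → 57
  B: 216 + 0.75×(0−216) = 216 − 162 = 54 → 54
  → #253936
83% shade:
  R: 148 − 122.84 = 25.16 → 25
  G: 229 + 0.83×(0−229) = 229 − 190.07 = 38.93 → 39
  B: 216 + 0.83×(0−216) = 216 − 179.28 = 36.72 → 37
  → #192725

#253936, #192725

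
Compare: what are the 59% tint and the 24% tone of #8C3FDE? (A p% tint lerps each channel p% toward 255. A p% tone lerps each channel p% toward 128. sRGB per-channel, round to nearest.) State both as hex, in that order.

#D0B0F1, #894FC7

#8C3FDE is rgb(140, 63, 222).
59% tint:
  R: 140 + 67.85 = 207.85 → 208
  G: 63 + 113.28 = 176.28 → 176
  B: 222 + 19.47 = 241.47 → 241
  → #D0B0F1
24% tone:
  R: 140 + 0.24×(128−140) = 140 − 2.88 = 137.12 → 137
  G: 63 + 15.6 = 78.6 → 79
  B: 222 + 0.24×(128−222) = 222 − 22.56 = 199.44 → 199
  → #894FC7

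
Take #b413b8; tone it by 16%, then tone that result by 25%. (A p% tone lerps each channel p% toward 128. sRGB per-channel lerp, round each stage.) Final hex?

#b413b8 is rgb(180, 19, 184).
Per channel, c → c + 0.16(128 − c):
  R: 180 − 8.32 = 171.68 → 172
  G: 19 + 0.16×(128−19) = 19 + 17.44 = 36.44 → 36
  B: 184 + 0.16×(128−184) = 184 − 8.96 = 175.04 → 175
After the tone: rgb(172, 36, 175) = #ac24af.
A 25% tone moves each channel 25% toward 128:
  R: 172 − 11 = 161 → 161
  G: 36 + 23 = 59 → 59
  B: 175 + 0.25×(128−175) = 175 − 11.75 = 163.25 → 163
rgb(161, 59, 163) = #a13ba3.

#a13ba3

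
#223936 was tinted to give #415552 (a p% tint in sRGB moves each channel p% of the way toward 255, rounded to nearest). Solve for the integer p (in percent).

14%

#223936 is rgb(34, 57, 54); #415552 is rgb(65, 85, 82).
On the R channel (widest range): 65 ≈ 34 + (p/100)(255 − 34), so p ≈ 100×(65 − 34)/(255 − 34) = 3100/221 = 14.03.
p = 14 reproduces all three channels after rounding.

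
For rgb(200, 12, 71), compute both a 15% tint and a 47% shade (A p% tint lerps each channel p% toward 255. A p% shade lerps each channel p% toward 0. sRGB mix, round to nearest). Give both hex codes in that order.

#D03063, #6A0626

15% tint:
  R: 200 + 0.15×(255−200) = 200 + 8.25 = 208.25 → 208
  G: 12 + 0.15×(255−12) = 12 + 36.45 = 48.45 → 48
  B: 71 + 27.6 = 98.6 → 99
  → #D03063
47% shade:
  R: 200 + 0.47×(0−200) = 200 − 94 = 106 → 106
  G: 12 − 5.64 = 6.36 → 6
  B: 71 − 33.37 = 37.63 → 38
  → #6A0626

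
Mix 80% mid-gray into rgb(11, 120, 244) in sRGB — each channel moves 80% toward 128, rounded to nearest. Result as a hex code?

Lerp each channel 80% toward 128:
  R: 11 + 93.6 = 104.6 → 105
  G: 120 + 6.4 = 126.4 → 126
  B: 244 + 0.8×(128−244) = 244 − 92.8 = 151.2 → 151
rgb(105, 126, 151) = #697e97.

#697e97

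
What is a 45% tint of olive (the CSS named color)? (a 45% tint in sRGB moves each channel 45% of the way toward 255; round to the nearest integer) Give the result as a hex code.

CSS olive is rgb(128, 128, 0).
A 45% tint moves each channel 45% toward 255:
  R: 128 + 57.15 = 185.15 → 185
  G: 128 + 0.45×(255−128) = 128 + 57.15 = 185.15 → 185
  B: 0 + 0.45×(255−0) = 0 + 114.75 = 114.75 → 115
rgb(185, 185, 115) = #B9B973.

#B9B973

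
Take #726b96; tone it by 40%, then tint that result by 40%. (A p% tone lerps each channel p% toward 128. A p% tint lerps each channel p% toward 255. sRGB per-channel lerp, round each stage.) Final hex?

#aeabbb

#726b96 is rgb(114, 107, 150).
Per channel, c → c + 0.4(128 − c):
  R: 114 + 0.4×(128−114) = 114 + 5.6 = 119.6 → 120
  G: 107 + 8.4 = 115.4 → 115
  B: 150 + 0.4×(128−150) = 150 − 8.8 = 141.2 → 141
After the tone: rgb(120, 115, 141) = #78738d.
A 40% tint moves each channel 40% toward 255:
  R: 120 + 0.4×(255−120) = 120 + 54 = 174 → 174
  G: 115 + 56 = 171 → 171
  B: 141 + 0.4×(255−141) = 141 + 45.6 = 186.6 → 187
rgb(174, 171, 187) = #aeabbb.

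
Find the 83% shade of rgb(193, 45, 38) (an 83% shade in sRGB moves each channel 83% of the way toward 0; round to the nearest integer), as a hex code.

Lerp each channel 83% toward 0:
  R: 193 + 0.83×(0−193) = 193 − 160.19 = 32.81 → 33
  G: 45 − 37.35 = 7.65 → 8
  B: 38 + 0.83×(0−38) = 38 − 31.54 = 6.46 → 6
rgb(33, 8, 6) = #210806.

#210806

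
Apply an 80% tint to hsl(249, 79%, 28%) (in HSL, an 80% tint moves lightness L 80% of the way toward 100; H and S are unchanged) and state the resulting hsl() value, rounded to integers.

hsl(249, 79%, 86%)

L moves 80% from 28 toward 100: 28 + 57.6 = 85.6 → 86.
H and S are unchanged.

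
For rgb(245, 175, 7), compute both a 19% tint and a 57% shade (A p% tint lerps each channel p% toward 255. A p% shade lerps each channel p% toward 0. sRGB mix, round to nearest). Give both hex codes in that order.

19% tint:
  R: 245 + 0.19×(255−245) = 245 + 1.9 = 246.9 → 247
  G: 175 + 15.2 = 190.2 → 190
  B: 7 + 0.19×(255−7) = 7 + 47.12 = 54.12 → 54
  → #F7BE36
57% shade:
  R: 245 − 139.65 = 105.35 → 105
  G: 175 + 0.57×(0−175) = 175 − 99.75 = 75.25 → 75
  B: 7 + 0.57×(0−7) = 7 − 3.99 = 3.01 → 3
  → #694B03

#F7BE36, #694B03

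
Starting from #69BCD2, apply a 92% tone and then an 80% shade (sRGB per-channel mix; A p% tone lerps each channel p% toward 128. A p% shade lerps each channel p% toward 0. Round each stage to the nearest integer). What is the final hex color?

#69BCD2 is rgb(105, 188, 210).
Lerp each channel 92% toward 128:
  R: 105 + 0.92×(128−105) = 105 + 21.16 = 126.16 → 126
  G: 188 + 0.92×(128−188) = 188 − 55.2 = 132.8 → 133
  B: 210 + 0.92×(128−210) = 210 − 75.44 = 134.56 → 135
After the tone: rgb(126, 133, 135) = #7E8587.
Lerp each channel 80% toward 0:
  R: 126 + 0.8×(0−126) = 126 − 100.8 = 25.2 → 25
  G: 133 − 106.4 = 26.6 → 27
  B: 135 − 108 = 27 → 27
rgb(25, 27, 27) = #191B1B.

#191B1B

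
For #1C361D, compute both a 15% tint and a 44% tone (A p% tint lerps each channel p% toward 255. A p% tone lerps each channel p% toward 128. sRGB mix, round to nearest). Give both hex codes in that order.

#3E543F, #485749

#1C361D is rgb(28, 54, 29).
15% tint:
  R: 28 + 0.15×(255−28) = 28 + 34.05 = 62.05 → 62
  G: 54 + 0.15×(255−54) = 54 + 30.15 = 84.15 → 84
  B: 29 + 33.9 = 62.9 → 63
  → #3E543F
44% tone:
  R: 28 + 44 = 72 → 72
  G: 54 + 0.44×(128−54) = 54 + 32.56 = 86.56 → 87
  B: 29 + 0.44×(128−29) = 29 + 43.56 = 72.56 → 73
  → #485749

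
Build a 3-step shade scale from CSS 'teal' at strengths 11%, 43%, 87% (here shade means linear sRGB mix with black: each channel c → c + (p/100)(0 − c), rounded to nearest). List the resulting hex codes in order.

CSS teal is rgb(0, 128, 128).
11%: (0→0, 128 − 14.08 = 113.92→114, 128 − 14.08 = 113.92→114) → #007272
43%: (0→0, 128 − 55.04 = 72.96→73, 128 − 55.04 = 72.96→73) → #004949
87%: (0→0, 128 − 111.36 = 16.64→17, 128 − 111.36 = 16.64→17) → #001111

#007272, #004949, #001111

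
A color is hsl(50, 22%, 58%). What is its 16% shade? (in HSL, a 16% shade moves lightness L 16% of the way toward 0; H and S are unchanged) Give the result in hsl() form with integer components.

hsl(50, 22%, 49%)

L moves 16% from 58 toward 0: 58 − 9.28 = 48.72 → 49.
H and S are unchanged.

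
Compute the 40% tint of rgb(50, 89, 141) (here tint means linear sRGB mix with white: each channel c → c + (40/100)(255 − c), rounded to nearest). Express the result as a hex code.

#849bbb

A 40% tint moves each channel 40% toward 255:
  R: 50 + 82 = 132 → 132
  G: 89 + 0.4×(255−89) = 89 + 66.4 = 155.4 → 155
  B: 141 + 0.4×(255−141) = 141 + 45.6 = 186.6 → 187
rgb(132, 155, 187) = #849bbb.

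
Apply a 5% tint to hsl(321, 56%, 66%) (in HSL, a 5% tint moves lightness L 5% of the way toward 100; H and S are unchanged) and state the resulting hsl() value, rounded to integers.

hsl(321, 56%, 68%)

L moves 5% from 66 toward 100: 66 + 1.7 = 67.7 → 68.
H and S are unchanged.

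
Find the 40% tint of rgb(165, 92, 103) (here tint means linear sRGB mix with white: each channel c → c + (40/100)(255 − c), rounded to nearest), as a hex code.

#C99DA4

Per channel, c → c + 0.4(255 − c):
  R: 165 + 0.4×(255−165) = 165 + 36 = 201 → 201
  G: 92 + 0.4×(255−92) = 92 + 65.2 = 157.2 → 157
  B: 103 + 0.4×(255−103) = 103 + 60.8 = 163.8 → 164
rgb(201, 157, 164) = #C99DA4.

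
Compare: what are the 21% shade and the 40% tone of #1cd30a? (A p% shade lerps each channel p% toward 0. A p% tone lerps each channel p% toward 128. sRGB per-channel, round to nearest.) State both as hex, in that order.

#1cd30a is rgb(28, 211, 10).
21% shade:
  R: 28 + 0.21×(0−28) = 28 − 5.88 = 22.12 → 22
  G: 211 + 0.21×(0−211) = 211 − 44.31 = 166.69 → 167
  B: 10 + 0.21×(0−10) = 10 − 2.1 = 7.9 → 8
  → #16a708
40% tone:
  R: 28 + 0.4×(128−28) = 28 + 40 = 68 → 68
  G: 211 − 33.2 = 177.8 → 178
  B: 10 + 0.4×(128−10) = 10 + 47.2 = 57.2 → 57
  → #44b239

#16a708, #44b239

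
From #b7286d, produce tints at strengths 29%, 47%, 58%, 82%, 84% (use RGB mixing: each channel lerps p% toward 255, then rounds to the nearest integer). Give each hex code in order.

#b7286d is rgb(183, 40, 109).
29%: (183 + 20.88 = 203.88→204, 40 + 62.35 = 102.35→102, 109 + 42.34 = 151.34→151) → #cc6697
47%: (183 + 33.84 = 216.84→217, 40 + 101.05 = 141.05→141, 109 + 68.62 = 177.62→178) → #d98db2
58%: (183 + 41.76 = 224.76→225, 40 + 124.7 = 164.7→165, 109 + 84.68 = 193.68→194) → #e1a5c2
82%: (183 + 59.04 = 242.04→242, 40 + 176.3 = 216.3→216, 109 + 119.72 = 228.72→229) → #f2d8e5
84%: (183 + 60.48 = 243.48→243, 40 + 180.6 = 220.6→221, 109 + 122.64 = 231.64→232) → #f3dde8

#cc6697, #d98db2, #e1a5c2, #f2d8e5, #f3dde8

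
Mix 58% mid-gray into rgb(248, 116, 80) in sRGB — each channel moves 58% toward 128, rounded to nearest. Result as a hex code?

Lerp each channel 58% toward 128:
  R: 248 − 69.6 = 178.4 → 178
  G: 116 + 0.58×(128−116) = 116 + 6.96 = 122.96 → 123
  B: 80 + 0.58×(128−80) = 80 + 27.84 = 107.84 → 108
rgb(178, 123, 108) = #B27B6C.

#B27B6C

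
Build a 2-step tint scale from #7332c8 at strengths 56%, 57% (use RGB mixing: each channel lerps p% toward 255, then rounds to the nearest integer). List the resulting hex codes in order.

#7332c8 is rgb(115, 50, 200).
56%: (115 + 78.4 = 193.4→193, 50 + 114.8 = 164.8→165, 200 + 30.8 = 230.8→231) → #c1a5e7
57%: (115 + 79.8 = 194.8→195, 50 + 116.85 = 166.85→167, 200 + 31.35 = 231.35→231) → #c3a7e7

#c1a5e7, #c3a7e7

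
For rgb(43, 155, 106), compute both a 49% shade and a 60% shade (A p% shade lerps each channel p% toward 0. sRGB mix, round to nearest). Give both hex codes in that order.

#164f36, #113e2a

49% shade:
  R: 43 + 0.49×(0−43) = 43 − 21.07 = 21.93 → 22
  G: 155 + 0.49×(0−155) = 155 − 75.95 = 79.05 → 79
  B: 106 + 0.49×(0−106) = 106 − 51.94 = 54.06 → 54
  → #164f36
60% shade:
  R: 43 + 0.6×(0−43) = 43 − 25.8 = 17.2 → 17
  G: 155 + 0.6×(0−155) = 155 − 93 = 62 → 62
  B: 106 − 63.6 = 42.4 → 42
  → #113e2a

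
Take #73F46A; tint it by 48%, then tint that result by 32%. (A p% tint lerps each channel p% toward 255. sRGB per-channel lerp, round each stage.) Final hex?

#CDFBCB

#73F46A is rgb(115, 244, 106).
A 48% tint moves each channel 48% toward 255:
  R: 115 + 0.48×(255−115) = 115 + 67.2 = 182.2 → 182
  G: 244 + 5.28 = 249.28 → 249
  B: 106 + 0.48×(255−106) = 106 + 71.52 = 177.52 → 178
After the tint: rgb(182, 249, 178) = #B6F9B2.
A 32% tint moves each channel 32% toward 255:
  R: 182 + 0.32×(255−182) = 182 + 23.36 = 205.36 → 205
  G: 249 + 0.32×(255−249) = 249 + 1.92 = 250.92 → 251
  B: 178 + 24.64 = 202.64 → 203
rgb(205, 251, 203) = #CDFBCB.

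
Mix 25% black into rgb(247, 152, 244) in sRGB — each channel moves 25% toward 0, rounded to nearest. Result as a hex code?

A 25% shade moves each channel 25% toward 0:
  R: 247 − 61.75 = 185.25 → 185
  G: 152 − 38 = 114 → 114
  B: 244 + 0.25×(0−244) = 244 − 61 = 183 → 183
rgb(185, 114, 183) = #B972B7.

#B972B7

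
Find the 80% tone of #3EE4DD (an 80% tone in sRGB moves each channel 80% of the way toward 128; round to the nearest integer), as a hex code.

#739493

#3EE4DD is rgb(62, 228, 221).
Lerp each channel 80% toward 128:
  R: 62 + 0.8×(128−62) = 62 + 52.8 = 114.8 → 115
  G: 228 − 80 = 148 → 148
  B: 221 + 0.8×(128−221) = 221 − 74.4 = 146.6 → 147
rgb(115, 148, 147) = #739493.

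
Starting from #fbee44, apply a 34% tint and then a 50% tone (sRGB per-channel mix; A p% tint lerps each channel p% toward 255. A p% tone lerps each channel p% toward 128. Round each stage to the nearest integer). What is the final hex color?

#beba82

#fbee44 is rgb(251, 238, 68).
A 34% tint moves each channel 34% toward 255:
  R: 251 + 1.36 = 252.36 → 252
  G: 238 + 5.78 = 243.78 → 244
  B: 68 + 63.58 = 131.58 → 132
After the tint: rgb(252, 244, 132) = #fcf484.
Lerp each channel 50% toward 128:
  R: 252 − 62 = 190 → 190
  G: 244 + 0.5×(128−244) = 244 − 58 = 186 → 186
  B: 132 + 0.5×(128−132) = 132 − 2 = 130 → 130
rgb(190, 186, 130) = #beba82.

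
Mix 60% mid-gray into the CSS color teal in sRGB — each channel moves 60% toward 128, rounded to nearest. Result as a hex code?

CSS teal is rgb(0, 128, 128).
Lerp each channel 60% toward 128:
  R: 0 + 76.8 = 76.8 → 77
  G: 128 + 0.6×(128−128) = 128 + 0 = 128 → 128
  B: 128 + 0.6×(128−128) = 128 + 0 = 128 → 128
rgb(77, 128, 128) = #4d8080.

#4d8080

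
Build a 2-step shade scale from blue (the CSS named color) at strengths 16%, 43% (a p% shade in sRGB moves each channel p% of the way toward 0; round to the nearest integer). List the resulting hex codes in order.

CSS blue is rgb(0, 0, 255).
16%: (0→0, 0→0, 255 − 40.8 = 214.2→214) → #0000D6
43%: (0→0, 0→0, 255 − 109.65 = 145.35→145) → #000091

#0000D6, #000091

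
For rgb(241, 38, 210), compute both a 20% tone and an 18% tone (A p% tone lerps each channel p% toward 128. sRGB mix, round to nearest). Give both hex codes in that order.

20% tone:
  R: 241 − 22.6 = 218.4 → 218
  G: 38 + 0.2×(128−38) = 38 + 18 = 56 → 56
  B: 210 − 16.4 = 193.6 → 194
  → #DA38C2
18% tone:
  R: 241 − 20.34 = 220.66 → 221
  G: 38 + 0.18×(128−38) = 38 + 16.2 = 54.2 → 54
  B: 210 + 0.18×(128−210) = 210 − 14.76 = 195.24 → 195
  → #DD36C3

#DA38C2, #DD36C3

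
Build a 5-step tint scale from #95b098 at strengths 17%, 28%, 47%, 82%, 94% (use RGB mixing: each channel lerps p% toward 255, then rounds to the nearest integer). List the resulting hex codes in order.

#95b098 is rgb(149, 176, 152).
17%: (149 + 18.02 = 167.02→167, 176 + 13.43 = 189.43→189, 152 + 17.51 = 169.51→170) → #a7bdaa
28%: (149 + 29.68 = 178.68→179, 176 + 22.12 = 198.12→198, 152 + 28.84 = 180.84→181) → #b3c6b5
47%: (149 + 49.82 = 198.82→199, 176 + 37.13 = 213.13→213, 152 + 48.41 = 200.41→200) → #c7d5c8
82%: (149 + 86.92 = 235.92→236, 176 + 64.78 = 240.78→241, 152 + 84.46 = 236.46→236) → #ecf1ec
94%: (149 + 99.64 = 248.64→249, 176 + 74.26 = 250.26→250, 152 + 96.82 = 248.82→249) → #f9faf9

#a7bdaa, #b3c6b5, #c7d5c8, #ecf1ec, #f9faf9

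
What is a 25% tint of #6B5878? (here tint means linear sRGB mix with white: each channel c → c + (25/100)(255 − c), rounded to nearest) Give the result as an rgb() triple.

#6B5878 is rgb(107, 88, 120).
Lerp each channel 25% toward 255:
  R: 107 + 37 = 144 → 144
  G: 88 + 0.25×(255−88) = 88 + 41.75 = 129.75 → 130
  B: 120 + 0.25×(255−120) = 120 + 33.75 = 153.75 → 154

rgb(144, 130, 154)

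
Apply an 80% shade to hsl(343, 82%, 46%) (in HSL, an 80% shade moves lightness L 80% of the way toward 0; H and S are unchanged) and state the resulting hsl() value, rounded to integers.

L moves 80% from 46 toward 0: 46 − 36.8 = 9.2 → 9.
H and S are unchanged.

hsl(343, 82%, 9%)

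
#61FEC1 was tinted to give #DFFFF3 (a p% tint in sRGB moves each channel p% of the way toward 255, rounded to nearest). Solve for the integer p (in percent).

#61FEC1 is rgb(97, 254, 193); #DFFFF3 is rgb(223, 255, 243).
On the R channel (widest range): 223 ≈ 97 + (p/100)(255 − 97), so p ≈ 100×(223 − 97)/(255 − 97) = 12600/158 = 79.75.
p = 80 reproduces all three channels after rounding.

80%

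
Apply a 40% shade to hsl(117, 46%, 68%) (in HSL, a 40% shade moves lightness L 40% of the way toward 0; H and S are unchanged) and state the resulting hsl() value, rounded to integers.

L moves 40% from 68 toward 0: 68 − 27.2 = 40.8 → 41.
H and S are unchanged.

hsl(117, 46%, 41%)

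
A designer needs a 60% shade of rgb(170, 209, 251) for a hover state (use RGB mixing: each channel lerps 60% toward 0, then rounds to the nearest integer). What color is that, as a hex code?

#445464

Lerp each channel 60% toward 0:
  R: 170 + 0.6×(0−170) = 170 − 102 = 68 → 68
  G: 209 − 125.4 = 83.6 → 84
  B: 251 − 150.6 = 100.4 → 100
rgb(68, 84, 100) = #445464.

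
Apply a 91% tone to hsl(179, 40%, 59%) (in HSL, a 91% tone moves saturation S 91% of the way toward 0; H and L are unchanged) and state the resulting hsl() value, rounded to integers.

hsl(179, 4%, 59%)

S moves 91% from 40 toward 0: 40 − 36.4 = 3.6 → 4.
H and L are unchanged.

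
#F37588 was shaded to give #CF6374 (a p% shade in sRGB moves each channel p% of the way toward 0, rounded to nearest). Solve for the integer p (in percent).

15%

#F37588 is rgb(243, 117, 136); #CF6374 is rgb(207, 99, 116).
On the R channel (widest range): 207 ≈ 243 + (p/100)(0 − 243), so p ≈ 100×(207 − 243)/(0 − 243) = -3600/-243 = 14.81.
p = 15 reproduces all three channels after rounding.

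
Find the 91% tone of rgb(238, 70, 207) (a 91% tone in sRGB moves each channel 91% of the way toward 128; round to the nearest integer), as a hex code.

A 91% tone moves each channel 91% toward 128:
  R: 238 + 0.91×(128−238) = 238 − 100.1 = 137.9 → 138
  G: 70 + 0.91×(128−70) = 70 + 52.78 = 122.78 → 123
  B: 207 + 0.91×(128−207) = 207 − 71.89 = 135.11 → 135
rgb(138, 123, 135) = #8A7B87.

#8A7B87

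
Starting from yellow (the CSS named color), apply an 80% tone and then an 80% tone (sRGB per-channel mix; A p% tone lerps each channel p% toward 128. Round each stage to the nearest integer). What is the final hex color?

CSS yellow is rgb(255, 255, 0).
An 80% tone moves each channel 80% toward 128:
  R: 255 + 0.8×(128−255) = 255 − 101.6 = 153.4 → 153
  G: 255 − 101.6 = 153.4 → 153
  B: 0 + 0.8×(128−0) = 0 + 102.4 = 102.4 → 102
After the tone: rgb(153, 153, 102) = #999966.
Lerp each channel 80% toward 128:
  R: 153 + 0.8×(128−153) = 153 − 20 = 133 → 133
  G: 153 + 0.8×(128−153) = 153 − 20 = 133 → 133
  B: 102 + 0.8×(128−102) = 102 + 20.8 = 122.8 → 123
rgb(133, 133, 123) = #85857B.

#85857B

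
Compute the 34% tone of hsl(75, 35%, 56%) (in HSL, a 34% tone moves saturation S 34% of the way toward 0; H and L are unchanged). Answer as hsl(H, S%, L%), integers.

hsl(75, 23%, 56%)

S moves 34% from 35 toward 0: 35 − 11.9 = 23.1 → 23.
H and L are unchanged.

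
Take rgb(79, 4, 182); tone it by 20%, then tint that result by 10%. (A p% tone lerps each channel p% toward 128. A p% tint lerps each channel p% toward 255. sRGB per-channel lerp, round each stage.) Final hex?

Lerp each channel 20% toward 128:
  R: 79 + 0.2×(128−79) = 79 + 9.8 = 88.8 → 89
  G: 4 + 0.2×(128−4) = 4 + 24.8 = 28.8 → 29
  B: 182 + 0.2×(128−182) = 182 − 10.8 = 171.2 → 171
After the tone: rgb(89, 29, 171) = #591DAB.
Per channel, c → c + 0.1(255 − c):
  R: 89 + 0.1×(255−89) = 89 + 16.6 = 105.6 → 106
  G: 29 + 22.6 = 51.6 → 52
  B: 171 + 0.1×(255−171) = 171 + 8.4 = 179.4 → 179
rgb(106, 52, 179) = #6A34B3.

#6A34B3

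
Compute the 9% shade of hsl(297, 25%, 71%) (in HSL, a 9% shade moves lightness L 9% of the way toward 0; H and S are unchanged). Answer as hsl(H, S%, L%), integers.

hsl(297, 25%, 65%)

L moves 9% from 71 toward 0: 71 − 6.39 = 64.61 → 65.
H and S are unchanged.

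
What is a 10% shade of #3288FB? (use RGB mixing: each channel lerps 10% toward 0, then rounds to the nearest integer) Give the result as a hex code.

#3288FB is rgb(50, 136, 251).
Lerp each channel 10% toward 0:
  R: 50 − 5 = 45 → 45
  G: 136 + 0.1×(0−136) = 136 − 13.6 = 122.4 → 122
  B: 251 + 0.1×(0−251) = 251 − 25.1 = 225.9 → 226
rgb(45, 122, 226) = #2D7AE2.

#2D7AE2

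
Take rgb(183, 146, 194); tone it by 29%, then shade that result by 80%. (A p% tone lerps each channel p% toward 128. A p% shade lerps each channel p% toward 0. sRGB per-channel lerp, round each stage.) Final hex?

Per channel, c → c + 0.29(128 − c):
  R: 183 − 15.95 = 167.05 → 167
  G: 146 + 0.29×(128−146) = 146 − 5.22 = 140.78 → 141
  B: 194 + 0.29×(128−194) = 194 − 19.14 = 174.86 → 175
After the tone: rgb(167, 141, 175) = #a78daf.
An 80% shade moves each channel 80% toward 0:
  R: 167 − 133.6 = 33.4 → 33
  G: 141 + 0.8×(0−141) = 141 − 112.8 = 28.2 → 28
  B: 175 + 0.8×(0−175) = 175 − 140 = 35 → 35
rgb(33, 28, 35) = #211c23.

#211c23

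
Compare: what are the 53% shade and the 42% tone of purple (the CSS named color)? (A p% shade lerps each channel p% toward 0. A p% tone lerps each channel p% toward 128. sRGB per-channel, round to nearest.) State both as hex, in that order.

#3c003c, #803680

CSS purple is rgb(128, 0, 128).
53% shade:
  R: 128 + 0.53×(0−128) = 128 − 67.84 = 60.16 → 60
  G: 0 + 0 = 0 → 0
  B: 128 + 0.53×(0−128) = 128 − 67.84 = 60.16 → 60
  → #3c003c
42% tone:
  R: 128 + 0.42×(128−128) = 128 + 0 = 128 → 128
  G: 0 + 0.42×(128−0) = 0 + 53.76 = 53.76 → 54
  B: 128 + 0.42×(128−128) = 128 + 0 = 128 → 128
  → #803680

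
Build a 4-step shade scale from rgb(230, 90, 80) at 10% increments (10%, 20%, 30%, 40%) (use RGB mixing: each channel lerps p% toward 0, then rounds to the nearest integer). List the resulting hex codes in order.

10%: (230 − 23 = 207→207, 90 − 9 = 81→81, 80 − 8 = 72→72) → #cf5148
20%: (230 − 46 = 184→184, 90 − 18 = 72→72, 80 − 16 = 64→64) → #b84840
30%: (230 − 69 = 161→161, 90 − 27 = 63→63, 80 − 24 = 56→56) → #a13f38
40%: (230 − 92 = 138→138, 90 − 36 = 54→54, 80 − 32 = 48→48) → #8a3630

#cf5148, #b84840, #a13f38, #8a3630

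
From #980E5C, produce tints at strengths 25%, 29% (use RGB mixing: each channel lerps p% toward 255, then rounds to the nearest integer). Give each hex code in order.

#B24A85, #B6548B

#980E5C is rgb(152, 14, 92).
25%: (152 + 25.75 = 177.75→178, 14 + 60.25 = 74.25→74, 92 + 40.75 = 132.75→133) → #B24A85
29%: (152 + 29.87 = 181.87→182, 14 + 69.89 = 83.89→84, 92 + 47.27 = 139.27→139) → #B6548B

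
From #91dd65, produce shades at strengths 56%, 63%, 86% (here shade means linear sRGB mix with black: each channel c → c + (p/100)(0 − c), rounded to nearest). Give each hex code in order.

#91dd65 is rgb(145, 221, 101).
56%: (145 − 81.2 = 63.8→64, 221 − 123.76 = 97.24→97, 101 − 56.56 = 44.44→44) → #40612c
63%: (145 − 91.35 = 53.65→54, 221 − 139.23 = 81.77→82, 101 − 63.63 = 37.37→37) → #365225
86%: (145 − 124.7 = 20.3→20, 221 − 190.06 = 30.94→31, 101 − 86.86 = 14.14→14) → #141f0e

#40612c, #365225, #141f0e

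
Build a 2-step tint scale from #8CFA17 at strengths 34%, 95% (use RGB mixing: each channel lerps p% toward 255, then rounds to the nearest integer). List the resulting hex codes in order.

#B3FC66, #F9FFF3

#8CFA17 is rgb(140, 250, 23).
34%: (140 + 39.1 = 179.1→179, 250 + 1.7 = 251.7→252, 23 + 78.88 = 101.88→102) → #B3FC66
95%: (140 + 109.25 = 249.25→249, 250 + 4.75 = 254.75→255, 23 + 220.4 = 243.4→243) → #F9FFF3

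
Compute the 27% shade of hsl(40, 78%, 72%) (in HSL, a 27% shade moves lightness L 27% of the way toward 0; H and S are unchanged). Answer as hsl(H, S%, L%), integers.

hsl(40, 78%, 53%)

L moves 27% from 72 toward 0: 72 − 19.44 = 52.56 → 53.
H and S are unchanged.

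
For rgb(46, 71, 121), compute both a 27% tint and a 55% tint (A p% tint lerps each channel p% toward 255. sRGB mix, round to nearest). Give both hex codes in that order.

27% tint:
  R: 46 + 56.43 = 102.43 → 102
  G: 71 + 49.68 = 120.68 → 121
  B: 121 + 0.27×(255−121) = 121 + 36.18 = 157.18 → 157
  → #66799D
55% tint:
  R: 46 + 114.95 = 160.95 → 161
  G: 71 + 101.2 = 172.2 → 172
  B: 121 + 0.55×(255−121) = 121 + 73.7 = 194.7 → 195
  → #A1ACC3

#66799D, #A1ACC3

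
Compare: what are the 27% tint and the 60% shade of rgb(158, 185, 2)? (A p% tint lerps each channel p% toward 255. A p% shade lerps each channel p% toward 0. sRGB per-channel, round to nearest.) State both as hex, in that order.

#B8CC46, #3F4A01

27% tint:
  R: 158 + 0.27×(255−158) = 158 + 26.19 = 184.19 → 184
  G: 185 + 18.9 = 203.9 → 204
  B: 2 + 68.31 = 70.31 → 70
  → #B8CC46
60% shade:
  R: 158 + 0.6×(0−158) = 158 − 94.8 = 63.2 → 63
  G: 185 + 0.6×(0−185) = 185 − 111 = 74 → 74
  B: 2 − 1.2 = 0.8 → 1
  → #3F4A01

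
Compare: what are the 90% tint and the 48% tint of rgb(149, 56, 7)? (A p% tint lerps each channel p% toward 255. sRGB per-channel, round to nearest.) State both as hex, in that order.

#f4ebe6, #c8987e

90% tint:
  R: 149 + 95.4 = 244.4 → 244
  G: 56 + 179.1 = 235.1 → 235
  B: 7 + 0.9×(255−7) = 7 + 223.2 = 230.2 → 230
  → #f4ebe6
48% tint:
  R: 149 + 50.88 = 199.88 → 200
  G: 56 + 95.52 = 151.52 → 152
  B: 7 + 119.04 = 126.04 → 126
  → #c8987e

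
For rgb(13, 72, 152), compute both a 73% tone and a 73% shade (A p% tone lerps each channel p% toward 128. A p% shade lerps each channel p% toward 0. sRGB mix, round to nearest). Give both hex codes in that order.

73% tone:
  R: 13 + 83.95 = 96.95 → 97
  G: 72 + 40.88 = 112.88 → 113
  B: 152 − 17.52 = 134.48 → 134
  → #617186
73% shade:
  R: 13 − 9.49 = 3.51 → 4
  G: 72 − 52.56 = 19.44 → 19
  B: 152 + 0.73×(0−152) = 152 − 110.96 = 41.04 → 41
  → #041329

#617186, #041329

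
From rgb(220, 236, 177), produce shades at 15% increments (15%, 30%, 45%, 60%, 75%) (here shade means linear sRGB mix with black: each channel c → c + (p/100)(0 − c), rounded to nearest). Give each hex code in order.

15%: (220 − 33 = 187→187, 236 − 35.4 = 200.6→201, 177 − 26.55 = 150.45→150) → #BBC996
30%: (220 − 66 = 154→154, 236 − 70.8 = 165.2→165, 177 − 53.1 = 123.9→124) → #9AA57C
45%: (220 − 99 = 121→121, 236 − 106.2 = 129.8→130, 177 − 79.65 = 97.35→97) → #798261
60%: (220 − 132 = 88→88, 236 − 141.6 = 94.4→94, 177 − 106.2 = 70.8→71) → #585E47
75%: (220 − 165 = 55→55, 236 − 177 = 59→59, 177 − 132.75 = 44.25→44) → #373B2C

#BBC996, #9AA57C, #798261, #585E47, #373B2C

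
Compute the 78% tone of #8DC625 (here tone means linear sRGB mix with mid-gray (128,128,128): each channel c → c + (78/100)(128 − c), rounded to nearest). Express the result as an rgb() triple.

#8DC625 is rgb(141, 198, 37).
Lerp each channel 78% toward 128:
  R: 141 + 0.78×(128−141) = 141 − 10.14 = 130.86 → 131
  G: 198 + 0.78×(128−198) = 198 − 54.6 = 143.4 → 143
  B: 37 + 0.78×(128−37) = 37 + 70.98 = 107.98 → 108

rgb(131, 143, 108)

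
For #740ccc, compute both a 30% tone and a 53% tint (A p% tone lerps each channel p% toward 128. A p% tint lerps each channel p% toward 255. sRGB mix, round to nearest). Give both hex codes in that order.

#740ccc is rgb(116, 12, 204).
30% tone:
  R: 116 + 0.3×(128−116) = 116 + 3.6 = 119.6 → 120
  G: 12 + 34.8 = 46.8 → 47
  B: 204 + 0.3×(128−204) = 204 − 22.8 = 181.2 → 181
  → #782fb5
53% tint:
  R: 116 + 0.53×(255−116) = 116 + 73.67 = 189.67 → 190
  G: 12 + 0.53×(255−12) = 12 + 128.79 = 140.79 → 141
  B: 204 + 27.03 = 231.03 → 231
  → #be8de7

#782fb5, #be8de7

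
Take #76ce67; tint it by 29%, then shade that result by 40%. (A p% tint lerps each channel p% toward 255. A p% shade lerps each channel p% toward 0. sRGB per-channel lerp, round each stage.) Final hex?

#76ce67 is rgb(118, 206, 103).
A 29% tint moves each channel 29% toward 255:
  R: 118 + 0.29×(255−118) = 118 + 39.73 = 157.73 → 158
  G: 206 + 14.21 = 220.21 → 220
  B: 103 + 0.29×(255−103) = 103 + 44.08 = 147.08 → 147
After the tint: rgb(158, 220, 147) = #9edc93.
A 40% shade moves each channel 40% toward 0:
  R: 158 − 63.2 = 94.8 → 95
  G: 220 − 88 = 132 → 132
  B: 147 − 58.8 = 88.2 → 88
rgb(95, 132, 88) = #5f8458.

#5f8458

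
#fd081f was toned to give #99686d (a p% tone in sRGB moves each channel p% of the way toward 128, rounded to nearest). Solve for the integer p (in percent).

80%

#fd081f is rgb(253, 8, 31); #99686d is rgb(153, 104, 109).
On the R channel (widest range): 153 ≈ 253 + (p/100)(128 − 253), so p ≈ 100×(153 − 253)/(128 − 253) = -10000/-125 = 80.00.
p = 80 reproduces all three channels after rounding.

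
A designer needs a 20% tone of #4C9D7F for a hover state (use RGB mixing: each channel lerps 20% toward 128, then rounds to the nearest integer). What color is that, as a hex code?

#56977F

#4C9D7F is rgb(76, 157, 127).
Lerp each channel 20% toward 128:
  R: 76 + 10.4 = 86.4 → 86
  G: 157 + 0.2×(128−157) = 157 − 5.8 = 151.2 → 151
  B: 127 + 0.2×(128−127) = 127 + 0.2 = 127.2 → 127
rgb(86, 151, 127) = #56977F.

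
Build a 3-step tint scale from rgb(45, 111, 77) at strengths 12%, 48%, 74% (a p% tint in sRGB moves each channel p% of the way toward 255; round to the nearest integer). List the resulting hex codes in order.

12%: (45 + 25.2 = 70.2→70, 111 + 17.28 = 128.28→128, 77 + 21.36 = 98.36→98) → #468062
48%: (45 + 100.8 = 145.8→146, 111 + 69.12 = 180.12→180, 77 + 85.44 = 162.44→162) → #92B4A2
74%: (45 + 155.4 = 200.4→200, 111 + 106.56 = 217.56→218, 77 + 131.72 = 208.72→209) → #C8DAD1

#468062, #92B4A2, #C8DAD1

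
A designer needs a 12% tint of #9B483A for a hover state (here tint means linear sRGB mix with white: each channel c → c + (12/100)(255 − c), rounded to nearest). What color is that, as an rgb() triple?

#9B483A is rgb(155, 72, 58).
Per channel, c → c + 0.12(255 − c):
  R: 155 + 12 = 167 → 167
  G: 72 + 21.96 = 93.96 → 94
  B: 58 + 23.64 = 81.64 → 82

rgb(167, 94, 82)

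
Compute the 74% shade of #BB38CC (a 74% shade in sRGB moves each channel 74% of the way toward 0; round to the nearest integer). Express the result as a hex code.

#BB38CC is rgb(187, 56, 204).
Per channel, c → c + 0.74(0 − c):
  R: 187 + 0.74×(0−187) = 187 − 138.38 = 48.62 → 49
  G: 56 + 0.74×(0−56) = 56 − 41.44 = 14.56 → 15
  B: 204 + 0.74×(0−204) = 204 − 150.96 = 53.04 → 53
rgb(49, 15, 53) = #310F35.

#310F35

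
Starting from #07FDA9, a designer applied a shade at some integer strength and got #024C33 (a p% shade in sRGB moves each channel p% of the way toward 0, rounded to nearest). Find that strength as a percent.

#07FDA9 is rgb(7, 253, 169); #024C33 is rgb(2, 76, 51).
On the G channel (widest range): 76 ≈ 253 + (p/100)(0 − 253), so p ≈ 100×(76 − 253)/(0 − 253) = -17700/-253 = 69.96.
p = 70 reproduces all three channels after rounding.

70%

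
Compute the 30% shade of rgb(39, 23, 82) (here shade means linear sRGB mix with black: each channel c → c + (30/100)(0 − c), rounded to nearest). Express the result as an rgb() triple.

rgb(27, 16, 57)

Per channel, c → c + 0.3(0 − c):
  R: 39 − 11.7 = 27.3 → 27
  G: 23 − 6.9 = 16.1 → 16
  B: 82 − 24.6 = 57.4 → 57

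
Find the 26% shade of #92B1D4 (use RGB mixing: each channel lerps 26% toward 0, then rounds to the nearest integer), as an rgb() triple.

#92B1D4 is rgb(146, 177, 212).
Lerp each channel 26% toward 0:
  R: 146 + 0.26×(0−146) = 146 − 37.96 = 108.04 → 108
  G: 177 − 46.02 = 130.98 → 131
  B: 212 − 55.12 = 156.88 → 157

rgb(108, 131, 157)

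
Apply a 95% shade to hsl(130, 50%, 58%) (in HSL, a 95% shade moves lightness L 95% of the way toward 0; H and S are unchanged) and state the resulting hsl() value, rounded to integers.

L moves 95% from 58 toward 0: 58 − 55.1 = 2.9 → 3.
H and S are unchanged.

hsl(130, 50%, 3%)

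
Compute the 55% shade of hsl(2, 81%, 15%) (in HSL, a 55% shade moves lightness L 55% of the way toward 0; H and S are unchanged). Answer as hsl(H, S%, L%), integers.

L moves 55% from 15 toward 0: 15 − 8.25 = 6.75 → 7.
H and S are unchanged.

hsl(2, 81%, 7%)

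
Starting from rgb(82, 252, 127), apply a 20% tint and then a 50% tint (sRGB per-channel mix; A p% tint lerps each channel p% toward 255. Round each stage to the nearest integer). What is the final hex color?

#bafecc

Per channel, c → c + 0.2(255 − c):
  R: 82 + 34.6 = 116.6 → 117
  G: 252 + 0.2×(255−252) = 252 + 0.6 = 252.6 → 253
  B: 127 + 0.2×(255−127) = 127 + 25.6 = 152.6 → 153
After the tint: rgb(117, 253, 153) = #75fd99.
A 50% tint moves each channel 50% toward 255:
  R: 117 + 0.5×(255−117) = 117 + 69 = 186 → 186
  G: 253 + 0.5×(255−253) = 253 + 1 = 254 → 254
  B: 153 + 0.5×(255−153) = 153 + 51 = 204 → 204
rgb(186, 254, 204) = #bafecc.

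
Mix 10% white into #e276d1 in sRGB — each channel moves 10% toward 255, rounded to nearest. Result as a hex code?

#e584d6

#e276d1 is rgb(226, 118, 209).
Per channel, c → c + 0.1(255 − c):
  R: 226 + 2.9 = 228.9 → 229
  G: 118 + 0.1×(255−118) = 118 + 13.7 = 131.7 → 132
  B: 209 + 0.1×(255−209) = 209 + 4.6 = 213.6 → 214
rgb(229, 132, 214) = #e584d6.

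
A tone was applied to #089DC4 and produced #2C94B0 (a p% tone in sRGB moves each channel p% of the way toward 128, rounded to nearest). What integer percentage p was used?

30%

#089DC4 is rgb(8, 157, 196); #2C94B0 is rgb(44, 148, 176).
On the R channel (widest range): 44 ≈ 8 + (p/100)(128 − 8), so p ≈ 100×(44 − 8)/(128 − 8) = 3600/120 = 30.00.
p = 30 reproduces all three channels after rounding.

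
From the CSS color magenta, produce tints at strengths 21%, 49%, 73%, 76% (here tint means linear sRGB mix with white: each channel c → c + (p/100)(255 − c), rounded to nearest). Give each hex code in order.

CSS magenta is rgb(255, 0, 255).
21%: (255→255, 0 + 53.55 = 53.55→54, 255→255) → #FF36FF
49%: (255→255, 0 + 124.95 = 124.95→125, 255→255) → #FF7DFF
73%: (255→255, 0 + 186.15 = 186.15→186, 255→255) → #FFBAFF
76%: (255→255, 0 + 193.8 = 193.8→194, 255→255) → #FFC2FF

#FF36FF, #FF7DFF, #FFBAFF, #FFC2FF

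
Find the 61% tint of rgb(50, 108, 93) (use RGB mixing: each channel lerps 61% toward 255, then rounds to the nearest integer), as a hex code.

#afc6c0

A 61% tint moves each channel 61% toward 255:
  R: 50 + 125.05 = 175.05 → 175
  G: 108 + 0.61×(255−108) = 108 + 89.67 = 197.67 → 198
  B: 93 + 0.61×(255−93) = 93 + 98.82 = 191.82 → 192
rgb(175, 198, 192) = #afc6c0.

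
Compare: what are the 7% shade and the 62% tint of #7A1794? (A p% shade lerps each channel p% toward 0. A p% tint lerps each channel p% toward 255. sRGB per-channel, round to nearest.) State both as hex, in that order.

#7A1794 is rgb(122, 23, 148).
7% shade:
  R: 122 + 0.07×(0−122) = 122 − 8.54 = 113.46 → 113
  G: 23 + 0.07×(0−23) = 23 − 1.61 = 21.39 → 21
  B: 148 + 0.07×(0−148) = 148 − 10.36 = 137.64 → 138
  → #71158A
62% tint:
  R: 122 + 0.62×(255−122) = 122 + 82.46 = 204.46 → 204
  G: 23 + 0.62×(255−23) = 23 + 143.84 = 166.84 → 167
  B: 148 + 0.62×(255−148) = 148 + 66.34 = 214.34 → 214
  → #CCA7D6

#71158A, #CCA7D6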